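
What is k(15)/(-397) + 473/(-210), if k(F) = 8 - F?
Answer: -186311/83370 ≈ -2.2347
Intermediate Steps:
k(15)/(-397) + 473/(-210) = (8 - 1*15)/(-397) + 473/(-210) = (8 - 15)*(-1/397) + 473*(-1/210) = -7*(-1/397) - 473/210 = 7/397 - 473/210 = -186311/83370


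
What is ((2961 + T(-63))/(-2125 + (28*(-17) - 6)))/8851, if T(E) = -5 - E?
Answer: -3019/23074557 ≈ -0.00013084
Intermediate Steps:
((2961 + T(-63))/(-2125 + (28*(-17) - 6)))/8851 = ((2961 + (-5 - 1*(-63)))/(-2125 + (28*(-17) - 6)))/8851 = ((2961 + (-5 + 63))/(-2125 + (-476 - 6)))*(1/8851) = ((2961 + 58)/(-2125 - 482))*(1/8851) = (3019/(-2607))*(1/8851) = (3019*(-1/2607))*(1/8851) = -3019/2607*1/8851 = -3019/23074557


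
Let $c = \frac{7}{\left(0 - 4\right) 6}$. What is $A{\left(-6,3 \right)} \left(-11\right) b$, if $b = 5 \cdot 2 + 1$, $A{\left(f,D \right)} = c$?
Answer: $\frac{847}{24} \approx 35.292$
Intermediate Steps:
$c = - \frac{7}{24}$ ($c = \frac{7}{\left(-4\right) 6} = \frac{7}{-24} = 7 \left(- \frac{1}{24}\right) = - \frac{7}{24} \approx -0.29167$)
$A{\left(f,D \right)} = - \frac{7}{24}$
$b = 11$ ($b = 10 + 1 = 11$)
$A{\left(-6,3 \right)} \left(-11\right) b = \left(- \frac{7}{24}\right) \left(-11\right) 11 = \frac{77}{24} \cdot 11 = \frac{847}{24}$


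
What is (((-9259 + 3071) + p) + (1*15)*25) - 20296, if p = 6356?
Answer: -19753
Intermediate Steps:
(((-9259 + 3071) + p) + (1*15)*25) - 20296 = (((-9259 + 3071) + 6356) + (1*15)*25) - 20296 = ((-6188 + 6356) + 15*25) - 20296 = (168 + 375) - 20296 = 543 - 20296 = -19753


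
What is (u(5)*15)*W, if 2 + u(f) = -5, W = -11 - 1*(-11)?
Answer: 0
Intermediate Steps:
W = 0 (W = -11 + 11 = 0)
u(f) = -7 (u(f) = -2 - 5 = -7)
(u(5)*15)*W = -7*15*0 = -105*0 = 0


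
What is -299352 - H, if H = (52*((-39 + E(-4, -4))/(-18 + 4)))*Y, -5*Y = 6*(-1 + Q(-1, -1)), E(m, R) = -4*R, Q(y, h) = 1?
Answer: -299352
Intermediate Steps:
Y = 0 (Y = -6*(-1 + 1)/5 = -6*0/5 = -⅕*0 = 0)
H = 0 (H = (52*((-39 - 4*(-4))/(-18 + 4)))*0 = (52*((-39 + 16)/(-14)))*0 = (52*(-23*(-1/14)))*0 = (52*(23/14))*0 = (598/7)*0 = 0)
-299352 - H = -299352 - 1*0 = -299352 + 0 = -299352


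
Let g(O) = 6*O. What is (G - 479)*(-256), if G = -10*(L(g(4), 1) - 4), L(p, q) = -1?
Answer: 109824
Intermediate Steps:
G = 50 (G = -10*(-1 - 4) = -10*(-5) = 50)
(G - 479)*(-256) = (50 - 479)*(-256) = -429*(-256) = 109824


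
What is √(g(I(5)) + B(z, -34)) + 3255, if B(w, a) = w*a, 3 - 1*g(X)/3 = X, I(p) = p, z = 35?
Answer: 3255 + 2*I*√299 ≈ 3255.0 + 34.583*I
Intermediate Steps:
g(X) = 9 - 3*X
B(w, a) = a*w
√(g(I(5)) + B(z, -34)) + 3255 = √((9 - 3*5) - 34*35) + 3255 = √((9 - 15) - 1190) + 3255 = √(-6 - 1190) + 3255 = √(-1196) + 3255 = 2*I*√299 + 3255 = 3255 + 2*I*√299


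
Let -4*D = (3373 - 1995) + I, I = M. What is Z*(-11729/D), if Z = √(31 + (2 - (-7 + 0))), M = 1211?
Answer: 93832*√10/2589 ≈ 114.61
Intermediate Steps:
I = 1211
D = -2589/4 (D = -((3373 - 1995) + 1211)/4 = -(1378 + 1211)/4 = -¼*2589 = -2589/4 ≈ -647.25)
Z = 2*√10 (Z = √(31 + (2 - 1*(-7))) = √(31 + (2 + 7)) = √(31 + 9) = √40 = 2*√10 ≈ 6.3246)
Z*(-11729/D) = (2*√10)*(-11729/(-2589/4)) = (2*√10)*(-11729*(-4/2589)) = (2*√10)*(46916/2589) = 93832*√10/2589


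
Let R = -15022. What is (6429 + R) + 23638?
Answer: 15045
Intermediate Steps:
(6429 + R) + 23638 = (6429 - 15022) + 23638 = -8593 + 23638 = 15045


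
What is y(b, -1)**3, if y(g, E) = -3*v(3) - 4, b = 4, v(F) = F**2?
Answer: -29791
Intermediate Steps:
y(g, E) = -31 (y(g, E) = -3*3**2 - 4 = -3*9 - 4 = -27 - 4 = -31)
y(b, -1)**3 = (-31)**3 = -29791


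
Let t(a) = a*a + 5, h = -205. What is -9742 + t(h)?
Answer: 32288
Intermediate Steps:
t(a) = 5 + a**2 (t(a) = a**2 + 5 = 5 + a**2)
-9742 + t(h) = -9742 + (5 + (-205)**2) = -9742 + (5 + 42025) = -9742 + 42030 = 32288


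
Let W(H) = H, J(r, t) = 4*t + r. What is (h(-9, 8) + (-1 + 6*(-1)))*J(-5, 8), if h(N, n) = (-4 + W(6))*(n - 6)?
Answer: -81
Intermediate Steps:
J(r, t) = r + 4*t
h(N, n) = -12 + 2*n (h(N, n) = (-4 + 6)*(n - 6) = 2*(-6 + n) = -12 + 2*n)
(h(-9, 8) + (-1 + 6*(-1)))*J(-5, 8) = ((-12 + 2*8) + (-1 + 6*(-1)))*(-5 + 4*8) = ((-12 + 16) + (-1 - 6))*(-5 + 32) = (4 - 7)*27 = -3*27 = -81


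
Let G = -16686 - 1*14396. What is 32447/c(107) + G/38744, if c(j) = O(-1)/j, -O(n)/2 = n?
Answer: 33628120153/19372 ≈ 1.7359e+6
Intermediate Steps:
O(n) = -2*n
G = -31082 (G = -16686 - 14396 = -31082)
c(j) = 2/j (c(j) = (-2*(-1))/j = 2/j)
32447/c(107) + G/38744 = 32447/((2/107)) - 31082/38744 = 32447/((2*(1/107))) - 31082*1/38744 = 32447/(2/107) - 15541/19372 = 32447*(107/2) - 15541/19372 = 3471829/2 - 15541/19372 = 33628120153/19372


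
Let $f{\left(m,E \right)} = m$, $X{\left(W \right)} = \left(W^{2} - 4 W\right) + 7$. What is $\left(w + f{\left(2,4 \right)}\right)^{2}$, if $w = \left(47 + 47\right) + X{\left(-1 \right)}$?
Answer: $11664$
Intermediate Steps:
$X{\left(W \right)} = 7 + W^{2} - 4 W$
$w = 106$ ($w = \left(47 + 47\right) + \left(7 + \left(-1\right)^{2} - -4\right) = 94 + \left(7 + 1 + 4\right) = 94 + 12 = 106$)
$\left(w + f{\left(2,4 \right)}\right)^{2} = \left(106 + 2\right)^{2} = 108^{2} = 11664$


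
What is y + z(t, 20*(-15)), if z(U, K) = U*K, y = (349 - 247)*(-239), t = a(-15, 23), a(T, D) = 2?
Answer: -24978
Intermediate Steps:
t = 2
y = -24378 (y = 102*(-239) = -24378)
z(U, K) = K*U
y + z(t, 20*(-15)) = -24378 + (20*(-15))*2 = -24378 - 300*2 = -24378 - 600 = -24978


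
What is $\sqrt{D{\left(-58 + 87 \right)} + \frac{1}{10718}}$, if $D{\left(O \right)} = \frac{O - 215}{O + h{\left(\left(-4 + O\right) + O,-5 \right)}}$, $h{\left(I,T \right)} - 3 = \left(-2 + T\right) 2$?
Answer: $\frac{i \sqrt{10683327270}}{32154} \approx 3.2145 i$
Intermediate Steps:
$h{\left(I,T \right)} = -1 + 2 T$ ($h{\left(I,T \right)} = 3 + \left(-2 + T\right) 2 = 3 + \left(-4 + 2 T\right) = -1 + 2 T$)
$D{\left(O \right)} = \frac{-215 + O}{-11 + O}$ ($D{\left(O \right)} = \frac{O - 215}{O + \left(-1 + 2 \left(-5\right)\right)} = \frac{-215 + O}{O - 11} = \frac{-215 + O}{-11 + O}$)
$\sqrt{D{\left(-58 + 87 \right)} + \frac{1}{10718}} = \sqrt{\frac{-215 + \left(-58 + 87\right)}{-11 + \left(-58 + 87\right)} + \frac{1}{10718}} = \sqrt{\frac{-215 + 29}{-11 + 29} + \frac{1}{10718}} = \sqrt{\frac{1}{18} \left(-186\right) + \frac{1}{10718}} = \sqrt{- \frac{31}{3} + \frac{1}{10718}} = \sqrt{- \frac{332255}{32154}} = \frac{i \sqrt{10683327270}}{32154}$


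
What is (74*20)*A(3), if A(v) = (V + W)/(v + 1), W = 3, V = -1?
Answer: 740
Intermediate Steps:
A(v) = 2/(1 + v) (A(v) = (-1 + 3)/(v + 1) = 2/(1 + v))
(74*20)*A(3) = (74*20)*(2/(1 + 3)) = 1480*(2/4) = 1480*(2*(1/4)) = 1480*(1/2) = 740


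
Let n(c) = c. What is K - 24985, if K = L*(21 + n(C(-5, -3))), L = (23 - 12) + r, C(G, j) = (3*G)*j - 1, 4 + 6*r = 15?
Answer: -144905/6 ≈ -24151.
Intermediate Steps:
r = 11/6 (r = -⅔ + (⅙)*15 = -⅔ + 5/2 = 11/6 ≈ 1.8333)
C(G, j) = -1 + 3*G*j (C(G, j) = 3*G*j - 1 = -1 + 3*G*j)
L = 77/6 (L = (23 - 12) + 11/6 = 11 + 11/6 = 77/6 ≈ 12.833)
K = 5005/6 (K = 77*(21 + (-1 + 3*(-5)*(-3)))/6 = 77*(21 + (-1 + 45))/6 = 77*(21 + 44)/6 = (77/6)*65 = 5005/6 ≈ 834.17)
K - 24985 = 5005/6 - 24985 = -144905/6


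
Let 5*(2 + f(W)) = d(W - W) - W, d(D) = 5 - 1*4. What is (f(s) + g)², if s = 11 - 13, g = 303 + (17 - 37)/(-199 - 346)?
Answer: 27024729664/297025 ≈ 90985.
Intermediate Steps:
d(D) = 1 (d(D) = 5 - 4 = 1)
g = 33031/109 (g = 303 - 20/(-545) = 303 - 20*(-1/545) = 303 + 4/109 = 33031/109 ≈ 303.04)
s = -2
f(W) = -9/5 - W/5 (f(W) = -2 + (1 - W)/5 = -2 + (⅕ - W/5) = -9/5 - W/5)
(f(s) + g)² = ((-9/5 - ⅕*(-2)) + 33031/109)² = ((-9/5 + ⅖) + 33031/109)² = (-7/5 + 33031/109)² = (164392/545)² = 27024729664/297025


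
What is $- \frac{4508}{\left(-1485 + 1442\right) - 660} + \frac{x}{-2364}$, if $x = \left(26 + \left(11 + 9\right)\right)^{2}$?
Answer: $\frac{2292341}{415473} \approx 5.5174$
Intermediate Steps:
$x = 2116$ ($x = \left(26 + 20\right)^{2} = 46^{2} = 2116$)
$- \frac{4508}{\left(-1485 + 1442\right) - 660} + \frac{x}{-2364} = - \frac{4508}{\left(-1485 + 1442\right) - 660} + \frac{2116}{-2364} = - \frac{4508}{-43 - 660} + 2116 \left(- \frac{1}{2364}\right) = - \frac{4508}{-703} - \frac{529}{591} = \left(-4508\right) \left(- \frac{1}{703}\right) - \frac{529}{591} = \frac{4508}{703} - \frac{529}{591} = \frac{2292341}{415473}$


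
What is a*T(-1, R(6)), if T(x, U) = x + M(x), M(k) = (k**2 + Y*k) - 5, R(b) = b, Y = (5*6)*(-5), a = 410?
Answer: 59450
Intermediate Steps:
Y = -150 (Y = 30*(-5) = -150)
M(k) = -5 + k**2 - 150*k (M(k) = (k**2 - 150*k) - 5 = -5 + k**2 - 150*k)
T(x, U) = -5 + x**2 - 149*x (T(x, U) = x + (-5 + x**2 - 150*x) = -5 + x**2 - 149*x)
a*T(-1, R(6)) = 410*(-5 + (-1)**2 - 149*(-1)) = 410*(-5 + 1 + 149) = 410*145 = 59450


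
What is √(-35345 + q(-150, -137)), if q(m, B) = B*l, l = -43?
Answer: I*√29454 ≈ 171.62*I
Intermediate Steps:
q(m, B) = -43*B (q(m, B) = B*(-43) = -43*B)
√(-35345 + q(-150, -137)) = √(-35345 - 43*(-137)) = √(-35345 + 5891) = √(-29454) = I*√29454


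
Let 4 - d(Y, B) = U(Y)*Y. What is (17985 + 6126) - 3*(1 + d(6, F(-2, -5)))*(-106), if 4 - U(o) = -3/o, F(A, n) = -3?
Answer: 17115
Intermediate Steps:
U(o) = 4 + 3/o (U(o) = 4 - (-3)/o = 4 + 3/o)
d(Y, B) = 4 - Y*(4 + 3/Y) (d(Y, B) = 4 - (4 + 3/Y)*Y = 4 - Y*(4 + 3/Y))
(17985 + 6126) - 3*(1 + d(6, F(-2, -5)))*(-106) = (17985 + 6126) - 3*(1 + (1 - 4*6))*(-106) = 24111 - 3*(1 + (1 - 24))*(-106) = 24111 - 3*(1 - 23)*(-106) = 24111 - 3*(-22)*(-106) = 24111 + 66*(-106) = 24111 - 6996 = 17115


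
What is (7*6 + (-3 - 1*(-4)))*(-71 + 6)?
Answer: -2795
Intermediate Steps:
(7*6 + (-3 - 1*(-4)))*(-71 + 6) = (42 + (-3 + 4))*(-65) = (42 + 1)*(-65) = 43*(-65) = -2795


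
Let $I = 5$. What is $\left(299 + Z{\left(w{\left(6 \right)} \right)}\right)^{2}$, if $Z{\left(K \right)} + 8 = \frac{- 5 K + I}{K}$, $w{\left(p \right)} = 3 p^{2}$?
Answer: $\frac{954377449}{11664} \approx 81823.0$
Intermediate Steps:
$Z{\left(K \right)} = -8 + \frac{5 - 5 K}{K}$ ($Z{\left(K \right)} = -8 + \frac{- 5 K + 5}{K} = -8 + \frac{5 - 5 K}{K}$)
$\left(299 + Z{\left(w{\left(6 \right)} \right)}\right)^{2} = \left(299 - \left(13 - \frac{5}{3 \cdot 6^{2}}\right)\right)^{2} = \left(299 - \left(13 - \frac{5}{3 \cdot 36}\right)\right)^{2} = \left(299 - \left(13 - \frac{5}{108}\right)\right)^{2} = \left(299 + \left(-13 + 5 \cdot \frac{1}{108}\right)\right)^{2} = \left(299 + \left(-13 + \frac{5}{108}\right)\right)^{2} = \left(299 - \frac{1399}{108}\right)^{2} = \left(\frac{30893}{108}\right)^{2} = \frac{954377449}{11664}$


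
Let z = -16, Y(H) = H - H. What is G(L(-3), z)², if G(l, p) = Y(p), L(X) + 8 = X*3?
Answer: 0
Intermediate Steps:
L(X) = -8 + 3*X (L(X) = -8 + X*3 = -8 + 3*X)
Y(H) = 0
G(l, p) = 0
G(L(-3), z)² = 0² = 0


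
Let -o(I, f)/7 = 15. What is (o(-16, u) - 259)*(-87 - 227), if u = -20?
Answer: 114296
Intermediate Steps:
o(I, f) = -105 (o(I, f) = -7*15 = -105)
(o(-16, u) - 259)*(-87 - 227) = (-105 - 259)*(-87 - 227) = -364*(-314) = 114296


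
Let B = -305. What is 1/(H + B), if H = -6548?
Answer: -1/6853 ≈ -0.00014592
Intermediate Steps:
1/(H + B) = 1/(-6548 - 305) = 1/(-6853) = -1/6853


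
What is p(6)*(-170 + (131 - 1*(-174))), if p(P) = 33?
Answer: 4455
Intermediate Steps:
p(6)*(-170 + (131 - 1*(-174))) = 33*(-170 + (131 - 1*(-174))) = 33*(-170 + (131 + 174)) = 33*(-170 + 305) = 33*135 = 4455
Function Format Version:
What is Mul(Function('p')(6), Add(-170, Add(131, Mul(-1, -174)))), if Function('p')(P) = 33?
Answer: 4455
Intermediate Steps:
Mul(Function('p')(6), Add(-170, Add(131, Mul(-1, -174)))) = Mul(33, Add(-170, Add(131, Mul(-1, -174)))) = Mul(33, Add(-170, Add(131, 174))) = Mul(33, Add(-170, 305)) = Mul(33, 135) = 4455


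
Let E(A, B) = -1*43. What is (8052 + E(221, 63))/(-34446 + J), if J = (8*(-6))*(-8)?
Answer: -8009/34062 ≈ -0.23513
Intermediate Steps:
E(A, B) = -43
J = 384 (J = -48*(-8) = 384)
(8052 + E(221, 63))/(-34446 + J) = (8052 - 43)/(-34446 + 384) = 8009/(-34062) = 8009*(-1/34062) = -8009/34062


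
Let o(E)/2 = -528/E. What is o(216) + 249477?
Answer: 2245249/9 ≈ 2.4947e+5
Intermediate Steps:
o(E) = -1056/E (o(E) = 2*(-528/E) = -1056/E)
o(216) + 249477 = -1056/216 + 249477 = -1056*1/216 + 249477 = -44/9 + 249477 = 2245249/9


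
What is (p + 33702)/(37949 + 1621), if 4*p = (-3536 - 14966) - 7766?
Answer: 1809/2638 ≈ 0.68575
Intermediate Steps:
p = -6567 (p = ((-3536 - 14966) - 7766)/4 = (-18502 - 7766)/4 = (¼)*(-26268) = -6567)
(p + 33702)/(37949 + 1621) = (-6567 + 33702)/(37949 + 1621) = 27135/39570 = 27135*(1/39570) = 1809/2638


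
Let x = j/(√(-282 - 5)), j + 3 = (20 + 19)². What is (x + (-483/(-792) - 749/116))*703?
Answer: -31469795/7656 - 1067154*I*√287/287 ≈ -4110.5 - 62992.0*I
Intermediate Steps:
j = 1518 (j = -3 + (20 + 19)² = -3 + 39² = -3 + 1521 = 1518)
x = -1518*I*√287/287 (x = 1518/(√(-282 - 5)) = 1518/(√(-287)) = 1518/((I*√287)) = 1518*(-I*√287/287) = -1518*I*√287/287 ≈ -89.605*I)
(x + (-483/(-792) - 749/116))*703 = (-1518*I*√287/287 + (-483/(-792) - 749/116))*703 = (-1518*I*√287/287 + (-483*(-1/792) - 749*1/116))*703 = (-1518*I*√287/287 + (161/264 - 749/116))*703 = (-1518*I*√287/287 - 44765/7656)*703 = (-44765/7656 - 1518*I*√287/287)*703 = -31469795/7656 - 1067154*I*√287/287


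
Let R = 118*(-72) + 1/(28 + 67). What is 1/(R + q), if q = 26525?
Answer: 95/1712756 ≈ 5.5466e-5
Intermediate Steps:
R = -807119/95 (R = -8496 + 1/95 = -807119/95 ≈ -8496.0)
1/(R + q) = 1/(-807119/95 + 26525) = 1/(1712756/95) = 95/1712756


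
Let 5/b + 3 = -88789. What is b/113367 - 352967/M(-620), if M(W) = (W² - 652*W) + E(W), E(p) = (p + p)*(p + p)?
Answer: -14326592787481/94419855388320 ≈ -0.15173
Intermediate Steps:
b = -5/88792 (b = 5/(-3 - 88789) = 5/(-88792) = 5*(-1/88792) = -5/88792 ≈ -5.6311e-5)
E(p) = 4*p² (E(p) = (2*p)*(2*p) = 4*p²)
M(W) = -652*W + 5*W² (M(W) = (W² - 652*W) + 4*W² = -652*W + 5*W²)
b/113367 - 352967/M(-620) = -5/88792/113367 - 352967*(-1/(620*(-652 + 5*(-620)))) = -5/88792*1/113367 - 352967*(-1/(620*(-652 - 3100))) = -5/10066082664 - 352967/((-620*(-3752))) = -5/10066082664 - 352967/2326240 = -14326592787481/94419855388320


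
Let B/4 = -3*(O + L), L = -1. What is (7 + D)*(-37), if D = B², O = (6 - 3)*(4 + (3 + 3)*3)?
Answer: -22511059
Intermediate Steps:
O = 66 (O = 3*(4 + 6*3) = 3*(4 + 18) = 3*22 = 66)
B = -780 (B = 4*(-3*(66 - 1)) = 4*(-3*65) = 4*(-195) = -780)
D = 608400 (D = (-780)² = 608400)
(7 + D)*(-37) = (7 + 608400)*(-37) = 608407*(-37) = -22511059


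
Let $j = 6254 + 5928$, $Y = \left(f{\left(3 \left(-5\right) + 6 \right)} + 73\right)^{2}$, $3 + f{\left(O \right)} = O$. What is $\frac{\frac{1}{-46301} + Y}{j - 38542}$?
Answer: $- \frac{8614301}{61024718} \approx -0.14116$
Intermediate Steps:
$f{\left(O \right)} = -3 + O$
$Y = 3721$ ($Y = \left(\left(-3 + \left(3 \left(-5\right) + 6\right)\right) + 73\right)^{2} = \left(\left(-3 + \left(-15 + 6\right)\right) + 73\right)^{2} = \left(\left(-3 - 9\right) + 73\right)^{2} = \left(-12 + 73\right)^{2} = 61^{2} = 3721$)
$j = 12182$
$\frac{\frac{1}{-46301} + Y}{j - 38542} = \frac{\frac{1}{-46301} + 3721}{12182 - 38542} = \frac{- \frac{1}{46301} + 3721}{-26360} = \frac{172286020}{46301} \left(- \frac{1}{26360}\right) = - \frac{8614301}{61024718}$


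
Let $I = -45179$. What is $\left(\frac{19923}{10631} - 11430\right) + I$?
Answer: $- \frac{601790356}{10631} \approx -56607.0$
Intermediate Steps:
$\left(\frac{19923}{10631} - 11430\right) + I = \left(\frac{19923}{10631} - 11430\right) - 45179 = - \frac{121492407}{10631} - 45179 = - \frac{601790356}{10631}$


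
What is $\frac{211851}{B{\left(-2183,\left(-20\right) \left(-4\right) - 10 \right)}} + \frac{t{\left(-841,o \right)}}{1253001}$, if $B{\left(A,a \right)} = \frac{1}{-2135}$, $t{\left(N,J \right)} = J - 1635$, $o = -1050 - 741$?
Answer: $- \frac{188911571403437}{417667} \approx -4.523 \cdot 10^{8}$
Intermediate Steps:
$o = -1791$
$t{\left(N,J \right)} = -1635 + J$
$B{\left(A,a \right)} = - \frac{1}{2135}$
$\frac{211851}{B{\left(-2183,\left(-20\right) \left(-4\right) - 10 \right)}} + \frac{t{\left(-841,o \right)}}{1253001} = \frac{211851}{- \frac{1}{2135}} + \frac{-1635 - 1791}{1253001} = 211851 \left(-2135\right) - \frac{1142}{417667} = -452301885 - \frac{1142}{417667} = - \frac{188911571403437}{417667}$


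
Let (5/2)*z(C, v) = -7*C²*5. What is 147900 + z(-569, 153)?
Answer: -4384754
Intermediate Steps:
z(C, v) = -14*C² (z(C, v) = 2*(-7*C²*5)/5 = 2*(-35*C²)/5 = -14*C²)
147900 + z(-569, 153) = 147900 - 14*(-569)² = 147900 - 14*323761 = 147900 - 4532654 = -4384754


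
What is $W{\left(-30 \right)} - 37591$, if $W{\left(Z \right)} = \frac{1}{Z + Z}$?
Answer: $- \frac{2255461}{60} \approx -37591.0$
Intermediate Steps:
$W{\left(Z \right)} = \frac{1}{2 Z}$
$W{\left(-30 \right)} - 37591 = \frac{1}{2 \left(-30\right)} - 37591 = \frac{1}{2} \left(- \frac{1}{30}\right) - 37591 = - \frac{1}{60} - 37591 = - \frac{2255461}{60}$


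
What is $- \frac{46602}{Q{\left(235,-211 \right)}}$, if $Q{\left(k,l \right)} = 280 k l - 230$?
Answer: $\frac{2589}{771335} \approx 0.0033565$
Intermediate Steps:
$Q{\left(k,l \right)} = -230 + 280 k l$ ($Q{\left(k,l \right)} = 280 k l - 230 = -230 + 280 k l$)
$- \frac{46602}{Q{\left(235,-211 \right)}} = - \frac{46602}{-230 + 280 \cdot 235 \left(-211\right)} = - \frac{46602}{-230 - 13883800} = - \frac{46602}{-13884030} = \left(-46602\right) \left(- \frac{1}{13884030}\right) = \frac{2589}{771335}$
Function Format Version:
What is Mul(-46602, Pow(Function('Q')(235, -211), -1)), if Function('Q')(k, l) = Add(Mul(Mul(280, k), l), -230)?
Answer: Rational(2589, 771335) ≈ 0.0033565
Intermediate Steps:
Function('Q')(k, l) = Add(-230, Mul(280, k, l)) (Function('Q')(k, l) = Add(Mul(280, k, l), -230) = Add(-230, Mul(280, k, l)))
Mul(-46602, Pow(Function('Q')(235, -211), -1)) = Mul(-46602, Pow(Add(-230, Mul(280, 235, -211)), -1)) = Mul(-46602, Pow(Add(-230, -13883800), -1)) = Mul(-46602, Pow(-13884030, -1)) = Mul(-46602, Rational(-1, 13884030)) = Rational(2589, 771335)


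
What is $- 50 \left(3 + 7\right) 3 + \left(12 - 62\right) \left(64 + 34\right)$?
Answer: $-6400$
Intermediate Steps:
$- 50 \left(3 + 7\right) 3 + \left(12 - 62\right) \left(64 + 34\right) = - 50 \cdot 10 \cdot 3 - 4900 = \left(-50\right) 30 - 4900 = -1500 - 4900 = -6400$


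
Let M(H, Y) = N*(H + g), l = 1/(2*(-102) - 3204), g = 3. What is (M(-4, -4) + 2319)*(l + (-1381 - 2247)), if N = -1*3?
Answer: -4784955075/568 ≈ -8.4242e+6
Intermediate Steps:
N = -3
l = -1/3408 (l = 1/(-204 - 3204) = 1/(-3408) = -1/3408 ≈ -0.00029343)
M(H, Y) = -9 - 3*H (M(H, Y) = -3*(H + 3) = -3*(3 + H) = -9 - 3*H)
(M(-4, -4) + 2319)*(l + (-1381 - 2247)) = ((-9 - 3*(-4)) + 2319)*(-1/3408 + (-1381 - 2247)) = ((-9 + 12) + 2319)*(-1/3408 - 3628) = (3 + 2319)*(-12364225/3408) = 2322*(-12364225/3408) = -4784955075/568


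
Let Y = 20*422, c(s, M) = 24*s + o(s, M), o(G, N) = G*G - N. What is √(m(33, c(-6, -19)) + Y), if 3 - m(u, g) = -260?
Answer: 3*√967 ≈ 93.290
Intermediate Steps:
o(G, N) = G² - N
c(s, M) = s² - M + 24*s (c(s, M) = 24*s + (s² - M) = s² - M + 24*s)
m(u, g) = 263 (m(u, g) = 3 - 1*(-260) = 3 + 260 = 263)
Y = 8440
√(m(33, c(-6, -19)) + Y) = √(263 + 8440) = √8703 = 3*√967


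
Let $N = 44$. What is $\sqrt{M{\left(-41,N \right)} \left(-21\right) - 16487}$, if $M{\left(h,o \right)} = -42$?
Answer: $i \sqrt{15605} \approx 124.92 i$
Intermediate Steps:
$\sqrt{M{\left(-41,N \right)} \left(-21\right) - 16487} = \sqrt{\left(-42\right) \left(-21\right) - 16487} = \sqrt{882 - 16487} = \sqrt{-15605} = i \sqrt{15605}$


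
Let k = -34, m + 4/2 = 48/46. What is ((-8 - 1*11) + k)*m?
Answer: 1166/23 ≈ 50.696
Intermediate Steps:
m = -22/23 (m = -2 + 48/46 = -2 + 48*(1/46) = -2 + 24/23 = -22/23 ≈ -0.95652)
((-8 - 1*11) + k)*m = ((-8 - 1*11) - 34)*(-22/23) = ((-8 - 11) - 34)*(-22/23) = (-19 - 34)*(-22/23) = -53*(-22/23) = 1166/23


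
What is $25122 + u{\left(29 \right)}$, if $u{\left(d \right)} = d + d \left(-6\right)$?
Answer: $24977$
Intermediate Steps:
$u{\left(d \right)} = - 5 d$ ($u{\left(d \right)} = d - 6 d = - 5 d$)
$25122 + u{\left(29 \right)} = 25122 - 145 = 24977$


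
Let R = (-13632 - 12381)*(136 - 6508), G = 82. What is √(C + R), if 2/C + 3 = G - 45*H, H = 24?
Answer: √166086511424834/1001 ≈ 12875.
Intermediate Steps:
R = 165754836 (R = -26013*(-6372) = 165754836)
C = -2/1001 (C = 2/(-3 + (82 - 45*24)) = 2/(-3 + (82 - 1080)) = 2/(-3 - 998) = 2/(-1001) = 2*(-1/1001) = -2/1001 ≈ -0.0019980)
√(C + R) = √(-2/1001 + 165754836) = √(165920590834/1001) = √166086511424834/1001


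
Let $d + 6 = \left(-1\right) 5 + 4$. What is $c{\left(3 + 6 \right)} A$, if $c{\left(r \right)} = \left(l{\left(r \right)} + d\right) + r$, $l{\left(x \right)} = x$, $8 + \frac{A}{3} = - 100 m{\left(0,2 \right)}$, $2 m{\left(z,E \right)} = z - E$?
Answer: $3036$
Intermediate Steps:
$m{\left(z,E \right)} = \frac{z}{2} - \frac{E}{2}$ ($m{\left(z,E \right)} = \frac{z - E}{2} = \frac{z}{2} - \frac{E}{2}$)
$A = 276$ ($A = -24 + 3 \left(- 100 \left(\frac{1}{2} \cdot 0 - 1\right)\right) = -24 + 3 \left(- 100 \left(0 - 1\right)\right) = -24 + 3 \left(\left(-100\right) \left(-1\right)\right) = -24 + 3 \cdot 100 = -24 + 300 = 276$)
$d = -7$ ($d = -6 + \left(\left(-1\right) 5 + 4\right) = -6 + \left(-5 + 4\right) = -6 - 1 = -7$)
$c{\left(r \right)} = -7 + 2 r$ ($c{\left(r \right)} = \left(r - 7\right) + r = \left(-7 + r\right) + r = -7 + 2 r$)
$c{\left(3 + 6 \right)} A = \left(-7 + 2 \left(3 + 6\right)\right) 276 = \left(-7 + 2 \cdot 9\right) 276 = \left(-7 + 18\right) 276 = 11 \cdot 276 = 3036$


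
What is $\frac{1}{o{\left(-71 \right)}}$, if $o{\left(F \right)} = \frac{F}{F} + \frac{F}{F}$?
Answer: $\frac{1}{2} \approx 0.5$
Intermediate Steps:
$o{\left(F \right)} = 2$ ($o{\left(F \right)} = 1 + 1 = 2$)
$\frac{1}{o{\left(-71 \right)}} = \frac{1}{2}$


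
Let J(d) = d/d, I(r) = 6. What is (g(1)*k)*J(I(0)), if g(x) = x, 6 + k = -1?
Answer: -7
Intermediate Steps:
k = -7 (k = -6 - 1 = -7)
J(d) = 1
(g(1)*k)*J(I(0)) = (1*(-7))*1 = -7*1 = -7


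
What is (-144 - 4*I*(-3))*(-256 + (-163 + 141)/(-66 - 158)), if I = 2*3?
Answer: 257949/14 ≈ 18425.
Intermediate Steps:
I = 6
(-144 - 4*I*(-3))*(-256 + (-163 + 141)/(-66 - 158)) = (-144 - 4*6*(-3))*(-256 + (-163 + 141)/(-66 - 158)) = (-144 - 24*(-3))*(-256 - 22/(-224)) = (-144 + 72)*(-256 - 22*(-1/224)) = -72*(-256 + 11/112) = -72*(-28661/112) = 257949/14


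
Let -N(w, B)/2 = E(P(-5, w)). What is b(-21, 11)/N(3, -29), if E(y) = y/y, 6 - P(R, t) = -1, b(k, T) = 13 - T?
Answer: -1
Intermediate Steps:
P(R, t) = 7 (P(R, t) = 6 - 1*(-1) = 6 + 1 = 7)
E(y) = 1
N(w, B) = -2 (N(w, B) = -2*1 = -2)
b(-21, 11)/N(3, -29) = (13 - 1*11)/(-2) = (13 - 11)*(-1/2) = 2*(-1/2) = -1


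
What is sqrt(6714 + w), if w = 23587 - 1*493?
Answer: 36*sqrt(23) ≈ 172.65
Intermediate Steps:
w = 23094 (w = 23587 - 493 = 23094)
sqrt(6714 + w) = sqrt(6714 + 23094) = sqrt(29808) = 36*sqrt(23)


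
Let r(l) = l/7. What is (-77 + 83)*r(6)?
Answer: 36/7 ≈ 5.1429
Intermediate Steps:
r(l) = l/7 (r(l) = l*(⅐) = l/7)
(-77 + 83)*r(6) = (-77 + 83)*((⅐)*6) = 6*(6/7) = 36/7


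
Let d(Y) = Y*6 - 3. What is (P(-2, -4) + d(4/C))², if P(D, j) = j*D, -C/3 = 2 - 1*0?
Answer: 1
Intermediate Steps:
C = -6 (C = -3*(2 - 1*0) = -3*(2 + 0) = -3*2 = -6)
d(Y) = -3 + 6*Y (d(Y) = 6*Y - 3 = -3 + 6*Y)
P(D, j) = D*j
(P(-2, -4) + d(4/C))² = (-2*(-4) + (-3 + 6*(4/(-6))))² = (8 + (-3 + 6*(4*(-⅙))))² = (8 + (-3 + 6*(-⅔)))² = (8 + (-3 - 4))² = (8 - 7)² = 1² = 1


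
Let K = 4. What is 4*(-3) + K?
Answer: -8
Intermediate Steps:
4*(-3) + K = 4*(-3) + 4 = -12 + 4 = -8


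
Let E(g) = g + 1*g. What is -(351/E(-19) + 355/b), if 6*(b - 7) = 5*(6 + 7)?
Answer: -43383/4066 ≈ -10.670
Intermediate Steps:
b = 107/6 (b = 7 + (5*(6 + 7))/6 = 7 + (5*13)/6 = 7 + (1/6)*65 = 7 + 65/6 = 107/6 ≈ 17.833)
E(g) = 2*g (E(g) = g + g = 2*g)
-(351/E(-19) + 355/b) = -(351/((2*(-19))) + 355/(107/6)) = -(351/(-38) + 355*(6/107)) = -(351*(-1/38) + 2130/107) = -(-351/38 + 2130/107) = -1*43383/4066 = -43383/4066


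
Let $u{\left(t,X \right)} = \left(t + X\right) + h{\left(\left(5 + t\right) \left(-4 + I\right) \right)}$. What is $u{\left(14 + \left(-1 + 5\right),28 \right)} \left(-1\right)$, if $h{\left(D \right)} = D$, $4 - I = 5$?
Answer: $69$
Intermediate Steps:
$I = -1$ ($I = 4 - 5 = -1$)
$u{\left(t,X \right)} = -25 + X - 4 t$ ($u{\left(t,X \right)} = \left(t + X\right) + \left(5 + t\right) \left(-4 - 1\right) = \left(X + t\right) + \left(5 + t\right) \left(-5\right) = \left(X + t\right) - \left(25 + 5 t\right) = -25 + X - 4 t$)
$u{\left(14 + \left(-1 + 5\right),28 \right)} \left(-1\right) = \left(-25 + 28 - 4 \left(14 + \left(-1 + 5\right)\right)\right) \left(-1\right) = \left(-25 + 28 - 4 \left(14 + 4\right)\right) \left(-1\right) = \left(-25 + 28 - 72\right) \left(-1\right) = \left(-69\right) \left(-1\right) = 69$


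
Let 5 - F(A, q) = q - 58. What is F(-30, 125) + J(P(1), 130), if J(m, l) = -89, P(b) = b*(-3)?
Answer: -151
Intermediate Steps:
P(b) = -3*b
F(A, q) = 63 - q (F(A, q) = 5 - (q - 58) = 5 - (-58 + q) = 5 + (58 - q) = 63 - q)
F(-30, 125) + J(P(1), 130) = (63 - 1*125) - 89 = (63 - 125) - 89 = -62 - 89 = -151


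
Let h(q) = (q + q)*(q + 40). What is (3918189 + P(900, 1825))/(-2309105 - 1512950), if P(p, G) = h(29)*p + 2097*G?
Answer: -11347014/3822055 ≈ -2.9688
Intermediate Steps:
h(q) = 2*q*(40 + q) (h(q) = (2*q)*(40 + q) = 2*q*(40 + q))
P(p, G) = 2097*G + 4002*p (P(p, G) = (2*29*(40 + 29))*p + 2097*G = (2*29*69)*p + 2097*G = 4002*p + 2097*G = 2097*G + 4002*p)
(3918189 + P(900, 1825))/(-2309105 - 1512950) = (3918189 + (2097*1825 + 4002*900))/(-2309105 - 1512950) = (3918189 + (3827025 + 3601800))/(-3822055) = (3918189 + 7428825)*(-1/3822055) = 11347014*(-1/3822055) = -11347014/3822055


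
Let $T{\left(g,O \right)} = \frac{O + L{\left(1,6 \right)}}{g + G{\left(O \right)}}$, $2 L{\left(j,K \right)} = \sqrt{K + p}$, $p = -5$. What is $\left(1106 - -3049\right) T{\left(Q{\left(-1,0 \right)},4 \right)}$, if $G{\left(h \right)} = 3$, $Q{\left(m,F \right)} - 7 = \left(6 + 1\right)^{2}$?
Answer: $\frac{37395}{118} \approx 316.91$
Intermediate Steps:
$Q{\left(m,F \right)} = 56$ ($Q{\left(m,F \right)} = 7 + \left(6 + 1\right)^{2} = 7 + 7^{2} = 7 + 49 = 56$)
$L{\left(j,K \right)} = \frac{\sqrt{-5 + K}}{2}$ ($L{\left(j,K \right)} = \frac{\sqrt{K - 5}}{2} = \frac{\sqrt{-5 + K}}{2}$)
$T{\left(g,O \right)} = \frac{\frac{1}{2} + O}{3 + g}$ ($T{\left(g,O \right)} = \frac{O + \frac{\sqrt{-5 + 6}}{2}}{g + 3} = \frac{O + \frac{\sqrt{1}}{2}}{3 + g} = \frac{O + \frac{1}{2} \cdot 1}{3 + g} = \frac{O + \frac{1}{2}}{3 + g} = \frac{\frac{1}{2} + O}{3 + g}$)
$\left(1106 - -3049\right) T{\left(Q{\left(-1,0 \right)},4 \right)} = \left(1106 - -3049\right) \frac{\frac{1}{2} + 4}{3 + 56} = \left(1106 + 3049\right) \frac{1}{59} \cdot \frac{9}{2} = 4155 \cdot \frac{1}{59} \cdot \frac{9}{2} = 4155 \cdot \frac{9}{118} = \frac{37395}{118}$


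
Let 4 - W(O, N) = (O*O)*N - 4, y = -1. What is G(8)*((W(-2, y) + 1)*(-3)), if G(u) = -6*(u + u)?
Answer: 3744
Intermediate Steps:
G(u) = -12*u
W(O, N) = 8 - N*O**2 (W(O, N) = 4 - ((O*O)*N - 4) = 4 - (O**2*N - 4) = 4 - (N*O**2 - 4) = 4 - (-4 + N*O**2) = 4 + (4 - N*O**2) = 8 - N*O**2)
G(8)*((W(-2, y) + 1)*(-3)) = (-12*8)*(((8 - 1*(-1)*(-2)**2) + 1)*(-3)) = -96*((8 - 1*(-1)*4) + 1)*(-3) = -96*((8 + 4) + 1)*(-3) = -96*(12 + 1)*(-3) = -1248*(-3) = -96*(-39) = 3744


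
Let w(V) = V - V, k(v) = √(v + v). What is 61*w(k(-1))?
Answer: 0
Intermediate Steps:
k(v) = √2*√v (k(v) = √(2*v) = √2*√v)
w(V) = 0
61*w(k(-1)) = 61*0 = 0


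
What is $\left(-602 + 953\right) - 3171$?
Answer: $-2820$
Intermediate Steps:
$\left(-602 + 953\right) - 3171 = 351 - 3171 = -2820$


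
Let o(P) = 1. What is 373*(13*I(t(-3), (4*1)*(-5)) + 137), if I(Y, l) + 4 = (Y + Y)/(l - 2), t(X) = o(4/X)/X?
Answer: 1051114/33 ≈ 31852.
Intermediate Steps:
t(X) = 1/X
I(Y, l) = -4 + 2*Y/(-2 + l) (I(Y, l) = -4 + (Y + Y)/(l - 2) = -4 + (2*Y)/(-2 + l) = -4 + 2*Y/(-2 + l))
373*(13*I(t(-3), (4*1)*(-5)) + 137) = 373*(13*(2*(4 + 1/(-3) - 2*4*1*(-5))/(-2 + (4*1)*(-5))) + 137) = 373*(13*(2*(4 - ⅓ - 8*(-5))/(-2 + 4*(-5))) + 137) = 373*(13*(2*(4 - ⅓ - 2*(-20))/(-2 - 20)) + 137) = 373*(13*(2*(4 - ⅓ + 40)/(-22)) + 137) = 373*(13*(2*(-1/22)*(131/3)) + 137) = 373*(13*(-131/33) + 137) = 373*(-1703/33 + 137) = 373*(2818/33) = 1051114/33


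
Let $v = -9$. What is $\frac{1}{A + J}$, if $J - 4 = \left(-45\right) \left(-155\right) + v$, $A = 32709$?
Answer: $\frac{1}{39679} \approx 2.5202 \cdot 10^{-5}$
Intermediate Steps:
$J = 6970$ ($J = 4 - -6966 = 4 + \left(6975 - 9\right) = 4 + 6966 = 6970$)
$\frac{1}{A + J} = \frac{1}{32709 + 6970} = \frac{1}{39679}$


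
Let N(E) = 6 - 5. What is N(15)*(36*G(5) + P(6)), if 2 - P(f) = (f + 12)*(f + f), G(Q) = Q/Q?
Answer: -178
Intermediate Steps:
N(E) = 1
G(Q) = 1
P(f) = 2 - 2*f*(12 + f) (P(f) = 2 - (f + 12)*(f + f) = 2 - (12 + f)*2*f = 2 - 2*f*(12 + f))
N(15)*(36*G(5) + P(6)) = 1*(36*1 + (2 - 24*6 - 2*6²)) = 1*(36 + (2 - 144 - 2*36)) = 1*(36 + (2 - 144 - 72)) = 1*(36 - 214) = 1*(-178) = -178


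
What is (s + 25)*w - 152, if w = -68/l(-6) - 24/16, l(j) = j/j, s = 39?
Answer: -4600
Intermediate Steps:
l(j) = 1
w = -139/2 (w = -68/1 - 24/16 = -68*1 - 24*1/16 = -68 - 3/2 = -139/2 ≈ -69.500)
(s + 25)*w - 152 = (39 + 25)*(-139/2) - 152 = 64*(-139/2) - 152 = -4448 - 152 = -4600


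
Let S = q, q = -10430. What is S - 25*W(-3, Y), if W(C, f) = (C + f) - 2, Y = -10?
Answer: -10055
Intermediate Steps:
W(C, f) = -2 + C + f
S = -10430
S - 25*W(-3, Y) = -10430 - 25*(-2 - 3 - 10) = -10430 - 25*(-15) = -10430 + 375 = -10055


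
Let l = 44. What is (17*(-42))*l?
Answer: -31416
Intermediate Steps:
(17*(-42))*l = (17*(-42))*44 = -714*44 = -31416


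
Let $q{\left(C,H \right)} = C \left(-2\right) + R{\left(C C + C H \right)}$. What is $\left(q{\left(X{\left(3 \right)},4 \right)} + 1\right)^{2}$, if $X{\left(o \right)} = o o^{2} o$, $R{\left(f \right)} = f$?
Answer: $45212176$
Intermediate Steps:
$X{\left(o \right)} = o^{4}$ ($X{\left(o \right)} = o^{3} o = o^{4}$)
$q{\left(C,H \right)} = C^{2} - 2 C + C H$ ($q{\left(C,H \right)} = C \left(-2\right) + \left(C C + C H\right) = - 2 C + \left(C^{2} + C H\right) = C^{2} - 2 C + C H$)
$\left(q{\left(X{\left(3 \right)},4 \right)} + 1\right)^{2} = \left(3^{4} \left(-2 + 3^{4} + 4\right) + 1\right)^{2} = \left(81 \left(-2 + 81 + 4\right) + 1\right)^{2} = \left(81 \cdot 83 + 1\right)^{2} = \left(6723 + 1\right)^{2} = 6724^{2} = 45212176$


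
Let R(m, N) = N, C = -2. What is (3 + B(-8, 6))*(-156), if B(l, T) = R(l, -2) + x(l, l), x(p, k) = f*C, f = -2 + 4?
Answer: 468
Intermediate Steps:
f = 2
x(p, k) = -4 (x(p, k) = 2*(-2) = -4)
B(l, T) = -6 (B(l, T) = -2 - 4 = -6)
(3 + B(-8, 6))*(-156) = (3 - 6)*(-156) = -3*(-156) = 468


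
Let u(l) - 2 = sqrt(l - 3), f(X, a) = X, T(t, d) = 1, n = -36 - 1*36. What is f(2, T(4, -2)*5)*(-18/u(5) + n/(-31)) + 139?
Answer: 3337/31 + 18*sqrt(2) ≈ 133.10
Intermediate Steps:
n = -72 (n = -36 - 36 = -72)
u(l) = 2 + sqrt(-3 + l) (u(l) = 2 + sqrt(l - 3) = 2 + sqrt(-3 + l))
f(2, T(4, -2)*5)*(-18/u(5) + n/(-31)) + 139 = 2*(-18/(2 + sqrt(-3 + 5)) - 72/(-31)) + 139 = 2*(-18/(2 + sqrt(2)) - 72*(-1/31)) + 139 = 2*(-18/(2 + sqrt(2)) + 72/31) + 139 = 2*(72/31 - 18/(2 + sqrt(2))) + 139 = (144/31 - 36/(2 + sqrt(2))) + 139 = 4453/31 - 36/(2 + sqrt(2))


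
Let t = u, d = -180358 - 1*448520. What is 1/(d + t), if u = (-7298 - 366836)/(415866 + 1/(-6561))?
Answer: -2728496825/1715894081005524 ≈ -1.5901e-6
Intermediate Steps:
d = -628878 (d = -180358 - 448520 = -628878)
u = -2454693174/2728496825 (u = -374134/(415866 - 1/6561) = -374134/2728496825/6561 = -374134*6561/2728496825 = -2454693174/2728496825 ≈ -0.89965)
t = -2454693174/2728496825 ≈ -0.89965
1/(d + t) = 1/(-628878 - 2454693174/2728496825) = 1/(-1715894081005524/2728496825) = -2728496825/1715894081005524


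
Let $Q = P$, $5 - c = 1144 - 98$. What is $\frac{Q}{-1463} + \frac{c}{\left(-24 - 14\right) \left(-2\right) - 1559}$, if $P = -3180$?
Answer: $\frac{6238923}{2169629} \approx 2.8756$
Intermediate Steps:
$c = -1041$ ($c = 5 - \left(1144 - 98\right) = 5 - 1046 = -1041$)
$Q = -3180$
$\frac{Q}{-1463} + \frac{c}{\left(-24 - 14\right) \left(-2\right) - 1559} = - \frac{3180}{-1463} - \frac{1041}{\left(-24 - 14\right) \left(-2\right) - 1559} = \left(-3180\right) \left(- \frac{1}{1463}\right) - \frac{1041}{\left(-38\right) \left(-2\right) - 1559} = \frac{3180}{1463} - \frac{1041}{76 - 1559} = \frac{3180}{1463} - \frac{1041}{-1483} = \frac{3180}{1463} - - \frac{1041}{1483} = \frac{3180}{1463} + \frac{1041}{1483} = \frac{6238923}{2169629}$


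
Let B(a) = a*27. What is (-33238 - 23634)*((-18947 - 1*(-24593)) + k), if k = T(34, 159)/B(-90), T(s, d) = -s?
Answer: -390136630904/1215 ≈ -3.2110e+8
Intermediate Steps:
B(a) = 27*a
k = 17/1215 (k = (-1*34)/((27*(-90))) = -34/(-2430) = -34*(-1/2430) = 17/1215 ≈ 0.013992)
(-33238 - 23634)*((-18947 - 1*(-24593)) + k) = (-33238 - 23634)*((-18947 - 1*(-24593)) + 17/1215) = -56872*((-18947 + 24593) + 17/1215) = -56872*(5646 + 17/1215) = -56872*6859907/1215 = -390136630904/1215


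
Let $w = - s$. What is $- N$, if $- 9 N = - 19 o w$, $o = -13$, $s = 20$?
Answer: $- \frac{4940}{9} \approx -548.89$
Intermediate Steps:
$w = -20$ ($w = \left(-1\right) 20 = -20$)
$N = \frac{4940}{9}$ ($N = - \frac{\left(-19\right) \left(-13\right) \left(-20\right)}{9} = - \frac{247 \left(-20\right)}{9} = \left(- \frac{1}{9}\right) \left(-4940\right) = \frac{4940}{9} \approx 548.89$)
$- N = \left(-1\right) \frac{4940}{9} = - \frac{4940}{9}$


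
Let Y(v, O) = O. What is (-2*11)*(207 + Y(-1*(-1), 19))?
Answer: -4972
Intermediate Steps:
(-2*11)*(207 + Y(-1*(-1), 19)) = (-2*11)*(207 + 19) = -22*226 = -4972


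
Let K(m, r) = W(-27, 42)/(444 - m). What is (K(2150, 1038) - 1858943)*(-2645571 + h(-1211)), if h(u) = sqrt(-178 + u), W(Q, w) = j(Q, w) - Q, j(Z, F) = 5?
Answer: 4195024777138545/853 - 1585678395*I*sqrt(1389)/853 ≈ 4.918e+12 - 6.9282e+7*I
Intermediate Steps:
W(Q, w) = 5 - Q
K(m, r) = 32/(444 - m) (K(m, r) = (5 - 1*(-27))/(444 - m) = (5 + 27)/(444 - m) = 32/(444 - m))
(K(2150, 1038) - 1858943)*(-2645571 + h(-1211)) = (-32/(-444 + 2150) - 1858943)*(-2645571 + sqrt(-178 - 1211)) = (-32/1706 - 1858943)*(-2645571 + sqrt(-1389)) = (-32*1/1706 - 1858943)*(-2645571 + I*sqrt(1389)) = (-16/853 - 1858943)*(-2645571 + I*sqrt(1389)) = -1585678395*(-2645571 + I*sqrt(1389))/853 = 4195024777138545/853 - 1585678395*I*sqrt(1389)/853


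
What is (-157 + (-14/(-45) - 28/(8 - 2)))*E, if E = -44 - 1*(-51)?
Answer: -50827/45 ≈ -1129.5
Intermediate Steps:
E = 7 (E = -44 + 51 = 7)
(-157 + (-14/(-45) - 28/(8 - 2)))*E = (-157 + (-14/(-45) - 28/(8 - 2)))*7 = (-157 + (-14*(-1/45) - 28/6))*7 = (-157 + (14/45 - 28*⅙))*7 = (-157 + (14/45 - 14/3))*7 = (-157 - 196/45)*7 = -7261/45*7 = -50827/45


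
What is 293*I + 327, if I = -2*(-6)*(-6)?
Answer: -20769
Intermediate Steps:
I = -72 (I = 12*(-6) = -72)
293*I + 327 = 293*(-72) + 327 = -21096 + 327 = -20769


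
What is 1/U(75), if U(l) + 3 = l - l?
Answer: -1/3 ≈ -0.33333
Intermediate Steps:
U(l) = -3 (U(l) = -3 + (l - l) = -3 + 0 = -3)
1/U(75) = 1/(-3) = -1/3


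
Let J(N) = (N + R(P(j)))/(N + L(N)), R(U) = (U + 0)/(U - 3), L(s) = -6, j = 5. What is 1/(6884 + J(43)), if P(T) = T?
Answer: 74/509507 ≈ 0.00014524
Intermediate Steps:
R(U) = U/(-3 + U)
J(N) = (5/2 + N)/(-6 + N) (J(N) = (N + 5/(-3 + 5))/(N - 6) = (N + 5/2)/(-6 + N) = (5/2 + N)/(-6 + N))
1/(6884 + J(43)) = 1/(6884 + (5/2 + 43)/(-6 + 43)) = 1/(6884 + (91/2)/37) = 1/(6884 + (1/37)*(91/2)) = 1/(6884 + 91/74) = 1/(509507/74) = 74/509507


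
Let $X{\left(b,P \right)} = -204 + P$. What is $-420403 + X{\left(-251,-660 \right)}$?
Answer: $-421267$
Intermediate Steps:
$-420403 + X{\left(-251,-660 \right)} = -420403 - 864 = -421267$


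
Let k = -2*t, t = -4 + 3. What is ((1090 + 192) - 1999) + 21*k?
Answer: -675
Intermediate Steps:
t = -1
k = 2 (k = -2*(-1) = 2)
((1090 + 192) - 1999) + 21*k = ((1090 + 192) - 1999) + 21*2 = (1282 - 1999) + 42 = -717 + 42 = -675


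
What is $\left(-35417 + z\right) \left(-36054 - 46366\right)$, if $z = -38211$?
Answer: $6068419760$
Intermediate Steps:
$\left(-35417 + z\right) \left(-36054 - 46366\right) = \left(-35417 - 38211\right) \left(-36054 - 46366\right) = - 73628 \left(-36054 - 46366\right) = \left(-73628\right) \left(-82420\right) = 6068419760$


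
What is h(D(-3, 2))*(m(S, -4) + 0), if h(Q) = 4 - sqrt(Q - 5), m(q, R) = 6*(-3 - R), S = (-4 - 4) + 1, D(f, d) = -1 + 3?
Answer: 24 - 6*I*sqrt(3) ≈ 24.0 - 10.392*I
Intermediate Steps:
D(f, d) = 2
S = -7 (S = -8 + 1 = -7)
m(q, R) = -18 - 6*R
h(Q) = 4 - sqrt(-5 + Q)
h(D(-3, 2))*(m(S, -4) + 0) = (4 - sqrt(-5 + 2))*((-18 - 6*(-4)) + 0) = (4 - sqrt(-3))*((-18 + 24) + 0) = (4 - I*sqrt(3))*(6 + 0) = (4 - I*sqrt(3))*6 = 24 - 6*I*sqrt(3)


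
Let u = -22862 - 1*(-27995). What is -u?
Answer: -5133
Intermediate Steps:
u = 5133 (u = -22862 + 27995 = 5133)
-u = -1*5133 = -5133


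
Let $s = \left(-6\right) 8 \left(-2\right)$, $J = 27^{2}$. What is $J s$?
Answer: $69984$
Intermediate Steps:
$J = 729$
$s = 96$ ($s = \left(-48\right) \left(-2\right) = 96$)
$J s = 729 \cdot 96 = 69984$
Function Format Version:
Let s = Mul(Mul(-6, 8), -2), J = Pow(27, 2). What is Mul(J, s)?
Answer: 69984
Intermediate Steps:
J = 729
s = 96 (s = Mul(-48, -2) = 96)
Mul(J, s) = Mul(729, 96) = 69984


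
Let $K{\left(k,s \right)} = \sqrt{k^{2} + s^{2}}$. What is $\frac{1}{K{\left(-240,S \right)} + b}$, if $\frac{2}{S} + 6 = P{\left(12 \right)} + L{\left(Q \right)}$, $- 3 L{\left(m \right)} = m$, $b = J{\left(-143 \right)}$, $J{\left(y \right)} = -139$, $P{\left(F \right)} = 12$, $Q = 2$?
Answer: $\frac{8896}{2449865} + \frac{24 \sqrt{409601}}{2449865} \approx 0.009901$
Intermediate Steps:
$b = -139$
$L{\left(m \right)} = - \frac{m}{3}$
$S = \frac{3}{8}$ ($S = \frac{2}{-6 + \left(12 - \frac{2}{3}\right)} = \frac{2}{-6 + \frac{34}{3}} = \frac{2}{\frac{16}{3}} = 2 \cdot \frac{3}{16} = \frac{3}{8} \approx 0.375$)
$\frac{1}{K{\left(-240,S \right)} + b} = \frac{1}{\sqrt{\left(-240\right)^{2} + \left(\frac{3}{8}\right)^{2}} - 139} = \frac{1}{\sqrt{57600 + \frac{9}{64}} - 139} = \frac{1}{\sqrt{\frac{3686409}{64}} - 139} = \frac{1}{\frac{3 \sqrt{409601}}{8} - 139} = \frac{1}{-139 + \frac{3 \sqrt{409601}}{8}}$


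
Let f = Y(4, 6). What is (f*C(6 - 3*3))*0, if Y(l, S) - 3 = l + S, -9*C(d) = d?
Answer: 0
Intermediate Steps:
C(d) = -d/9
Y(l, S) = 3 + S + l (Y(l, S) = 3 + (l + S) = 3 + (S + l) = 3 + S + l)
f = 13 (f = 3 + 6 + 4 = 13)
(f*C(6 - 3*3))*0 = (13*(-(6 - 3*3)/9))*0 = (13*(-(6 - 9)/9))*0 = (13*(-⅑*(-3)))*0 = (13*(⅓))*0 = (13/3)*0 = 0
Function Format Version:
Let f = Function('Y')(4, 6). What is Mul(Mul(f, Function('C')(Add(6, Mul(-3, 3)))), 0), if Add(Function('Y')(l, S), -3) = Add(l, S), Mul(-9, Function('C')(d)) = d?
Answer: 0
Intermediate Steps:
Function('C')(d) = Mul(Rational(-1, 9), d)
Function('Y')(l, S) = Add(3, S, l) (Function('Y')(l, S) = Add(3, Add(l, S)) = Add(3, Add(S, l)) = Add(3, S, l))
f = 13 (f = Add(3, 6, 4) = 13)
Mul(Mul(f, Function('C')(Add(6, Mul(-3, 3)))), 0) = Mul(Mul(13, Mul(Rational(-1, 9), Add(6, Mul(-3, 3)))), 0) = Mul(Mul(13, Mul(Rational(-1, 9), Add(6, -9))), 0) = Mul(Mul(13, Mul(Rational(-1, 9), -3)), 0) = Mul(Mul(13, Rational(1, 3)), 0) = Mul(Rational(13, 3), 0) = 0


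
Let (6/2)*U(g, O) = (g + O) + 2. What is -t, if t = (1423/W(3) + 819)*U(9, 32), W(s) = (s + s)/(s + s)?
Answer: -96406/3 ≈ -32135.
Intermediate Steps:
W(s) = 1 (W(s) = (2*s)/((2*s)) = (2*s)*(1/(2*s)) = 1)
U(g, O) = 2/3 + O/3 + g/3 (U(g, O) = ((g + O) + 2)/3 = ((O + g) + 2)/3 = (2 + O + g)/3 = 2/3 + O/3 + g/3)
t = 96406/3 (t = (1423/1 + 819)*(2/3 + (1/3)*32 + (1/3)*9) = (1423*1 + 819)*(2/3 + 32/3 + 3) = (1423 + 819)*(43/3) = 2242*(43/3) = 96406/3 ≈ 32135.)
-t = -1*96406/3 = -96406/3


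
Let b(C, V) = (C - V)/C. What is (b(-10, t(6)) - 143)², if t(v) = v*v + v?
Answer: 474721/25 ≈ 18989.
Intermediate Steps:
t(v) = v + v² (t(v) = v² + v = v + v²)
b(C, V) = (C - V)/C
(b(-10, t(6)) - 143)² = ((-10 - 6*(1 + 6))/(-10) - 143)² = (-(-10 - 6*7)/10 - 143)² = (-(-10 - 1*42)/10 - 143)² = (-(-10 - 42)/10 - 143)² = (-⅒*(-52) - 143)² = (26/5 - 143)² = (-689/5)² = 474721/25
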